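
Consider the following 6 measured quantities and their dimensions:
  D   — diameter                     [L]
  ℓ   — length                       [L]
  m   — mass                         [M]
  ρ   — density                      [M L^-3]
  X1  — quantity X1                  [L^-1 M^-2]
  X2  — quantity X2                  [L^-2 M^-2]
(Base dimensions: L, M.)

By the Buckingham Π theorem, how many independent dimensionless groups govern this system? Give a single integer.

4

Dimensional matrix (L×M by D×ℓ×m×ρ×X1×X2):
  L: [ 1  1  0 -3 -1 -2]
  M: [ 0  0  1  1 -2 -2]
Row reduction gives pivot columns D,m; rank = 2
n=6, r=2 ⇒ 4 dimensionless groups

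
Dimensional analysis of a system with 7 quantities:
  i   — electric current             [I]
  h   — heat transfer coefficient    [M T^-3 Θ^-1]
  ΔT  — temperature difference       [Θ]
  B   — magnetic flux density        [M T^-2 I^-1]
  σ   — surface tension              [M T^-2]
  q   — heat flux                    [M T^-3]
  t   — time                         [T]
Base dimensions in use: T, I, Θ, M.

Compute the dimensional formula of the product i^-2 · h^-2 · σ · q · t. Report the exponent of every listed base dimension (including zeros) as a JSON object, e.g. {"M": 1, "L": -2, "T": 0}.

Exponent matrix [T,I,Θ,M] × [i,h,ΔT,B,σ,q,t]:
  T: [ 0 -3  0 -2 -2 -3  1]
  I: [ 1  0  0 -1  0  0  0]
  Θ: [ 0 -1  1  0  0  0  0]
  M: [ 0  1  0  1  1  1  0]
  [T]: (-2)·0+(-2)·-3+(1)·-2+(1)·-3+(1)·1 = 2
  [I]: (-2)·1+(-2)·0+(1)·0+(1)·0+(1)·0 = -2
  [Θ]: (-2)·0+(-2)·-1+(1)·0+(1)·0+(1)·0 = 2
  [M]: (-2)·0+(-2)·1+(1)·1+(1)·1+(1)·0 = 0
⇒ T^2 I^-2 Θ^2

{"T": 2, "I": -2, "Θ": 2, "M": 0}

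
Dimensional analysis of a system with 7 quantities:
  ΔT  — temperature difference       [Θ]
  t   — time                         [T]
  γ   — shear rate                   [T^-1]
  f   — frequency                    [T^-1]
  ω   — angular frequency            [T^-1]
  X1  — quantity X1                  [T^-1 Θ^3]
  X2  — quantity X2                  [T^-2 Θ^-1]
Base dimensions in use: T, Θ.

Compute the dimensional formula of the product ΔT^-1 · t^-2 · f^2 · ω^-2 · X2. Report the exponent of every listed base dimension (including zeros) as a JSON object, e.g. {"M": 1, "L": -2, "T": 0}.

Exponent matrix [T,Θ] × [ΔT,t,γ,f,ω,X1,X2]:
  T: [ 0  1 -1 -1 -1 -1 -2]
  Θ: [ 1  0  0  0  0  3 -1]
  [T]: (-1)·0+(-2)·1+(2)·-1+(-2)·-1+(1)·-2 = -4
  [Θ]: (-1)·1+(-2)·0+(2)·0+(-2)·0+(1)·-1 = -2
⇒ T^-4 Θ^-2

{"T": -4, "Θ": -2}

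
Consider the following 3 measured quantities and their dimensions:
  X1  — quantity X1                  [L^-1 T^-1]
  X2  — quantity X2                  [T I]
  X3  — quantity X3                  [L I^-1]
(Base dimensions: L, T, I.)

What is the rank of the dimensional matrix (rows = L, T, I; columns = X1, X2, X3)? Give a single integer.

Write exponents as rows L,T,I / cols X1,X2,X3:
  L: [-1  0  1]
  T: [-1  1  0]
  I: [ 0  1 -1]
Row reduction gives pivot columns X1,X2; rank = 2

2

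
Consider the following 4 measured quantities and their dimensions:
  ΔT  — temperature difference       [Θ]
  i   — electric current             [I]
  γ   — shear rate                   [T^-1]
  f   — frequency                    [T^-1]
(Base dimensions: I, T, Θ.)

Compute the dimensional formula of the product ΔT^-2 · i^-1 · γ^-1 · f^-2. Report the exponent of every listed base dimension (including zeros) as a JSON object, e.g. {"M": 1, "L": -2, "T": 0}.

Write exponents as rows I,T,Θ / cols ΔT,i,γ,f:
  I: [ 0  1  0  0]
  T: [ 0  0 -1 -1]
  Θ: [ 1  0  0  0]
  [I]: (-2)·0+(-1)·1+(-1)·0+(-2)·0 = -1
  [T]: (-2)·0+(-1)·0+(-1)·-1+(-2)·-1 = 3
  [Θ]: (-2)·1+(-1)·0+(-1)·0+(-2)·0 = -2
⇒ I^-1 T^3 Θ^-2

{"I": -1, "T": 3, "Θ": -2}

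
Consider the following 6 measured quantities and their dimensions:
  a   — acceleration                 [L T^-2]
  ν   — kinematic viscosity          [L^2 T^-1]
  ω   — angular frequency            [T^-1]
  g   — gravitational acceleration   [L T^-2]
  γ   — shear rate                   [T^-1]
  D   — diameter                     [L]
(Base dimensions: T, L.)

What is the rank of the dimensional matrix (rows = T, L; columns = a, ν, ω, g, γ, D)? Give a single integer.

2

Exponent matrix [T,L] × [a,ν,ω,g,γ,D]:
  T: [-2 -1 -1 -2 -1  0]
  L: [ 1  2  0  1  0  1]
Echelon form has 2 nonzero rows (pivots: a,ν)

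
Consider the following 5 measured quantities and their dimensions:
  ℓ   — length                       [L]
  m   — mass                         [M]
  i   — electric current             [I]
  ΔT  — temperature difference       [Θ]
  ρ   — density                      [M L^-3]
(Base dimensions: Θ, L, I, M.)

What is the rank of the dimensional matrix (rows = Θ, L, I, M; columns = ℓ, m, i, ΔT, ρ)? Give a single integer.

Dimensional matrix (Θ×L×I×M by ℓ×m×i×ΔT×ρ):
  Θ: [ 0  0  0  1  0]
  L: [ 1  0  0  0 -3]
  I: [ 0  0  1  0  0]
  M: [ 0  1  0  0  1]
Row reduction gives pivot columns ℓ,m,i,ΔT; rank = 4

4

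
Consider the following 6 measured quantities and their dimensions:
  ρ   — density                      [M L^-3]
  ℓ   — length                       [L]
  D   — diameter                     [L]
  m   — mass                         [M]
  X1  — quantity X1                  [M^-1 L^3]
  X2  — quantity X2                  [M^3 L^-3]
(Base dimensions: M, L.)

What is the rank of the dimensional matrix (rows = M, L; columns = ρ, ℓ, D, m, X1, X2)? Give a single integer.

Write exponents as rows M,L / cols ρ,ℓ,D,m,X1,X2:
  M: [ 1  0  0  1 -1  3]
  L: [-3  1  1  0  3 -3]
Row reduction gives pivot columns ρ,ℓ; rank = 2

2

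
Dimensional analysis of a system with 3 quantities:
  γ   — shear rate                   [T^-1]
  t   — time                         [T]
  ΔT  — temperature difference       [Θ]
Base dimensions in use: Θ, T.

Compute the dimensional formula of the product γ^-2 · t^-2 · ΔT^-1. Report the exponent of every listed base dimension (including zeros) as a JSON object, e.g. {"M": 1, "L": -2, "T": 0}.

Dimensional matrix (Θ×T by γ×t×ΔT):
  Θ: [ 0  0  1]
  T: [-1  1  0]
  [Θ]: (-2)·0+(-2)·0+(-1)·1 = -1
  [T]: (-2)·-1+(-2)·1+(-1)·0 = 0
⇒ Θ^-1

{"Θ": -1, "T": 0}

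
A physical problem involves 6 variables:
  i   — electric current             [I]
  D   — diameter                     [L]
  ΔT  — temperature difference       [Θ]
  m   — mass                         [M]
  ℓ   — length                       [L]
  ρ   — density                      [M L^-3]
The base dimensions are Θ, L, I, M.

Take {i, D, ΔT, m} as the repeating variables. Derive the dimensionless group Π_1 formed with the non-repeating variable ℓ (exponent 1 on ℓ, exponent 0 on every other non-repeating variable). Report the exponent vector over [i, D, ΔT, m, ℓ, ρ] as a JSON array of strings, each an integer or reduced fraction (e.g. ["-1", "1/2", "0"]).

Dimensional matrix (Θ×L×I×M by i×D×ΔT×m×ℓ×ρ):
  Θ: [ 0  0  1  0  0  0]
  L: [ 0  1  0  0  1 -3]
  I: [ 1  0  0  0  0  0]
  M: [ 0  0  0  1  0  1]
RREF → pivots at {i,D,ΔT,m} ⇒ r = 4
Pivot set = {i,D,ΔT,m}, free = {ℓ,ρ}
RREF:
  r0: [   1    0    0    0    0    0]
  r1: [   0    1    0    0    1   -3]
  r2: [   0    0    1    0    0    0]
  r3: [   0    0    0    1    0    1]
Fix exponent of ℓ at 1, ρ at 0; solve each RREF row for its pivot's exponent:
  r0: exp(i) + (0)·1 = 0 ⇒ exp(i) = 0
  r1: exp(D) + (1)·1 = 0 ⇒ exp(D) = -1
  r2: exp(ΔT) + (0)·1 = 0 ⇒ exp(ΔT) = 0
  r3: exp(m) + (0)·1 = 0 ⇒ exp(m) = 0
Π_1 = D^-1 · ℓ

["0", "-1", "0", "0", "1", "0"]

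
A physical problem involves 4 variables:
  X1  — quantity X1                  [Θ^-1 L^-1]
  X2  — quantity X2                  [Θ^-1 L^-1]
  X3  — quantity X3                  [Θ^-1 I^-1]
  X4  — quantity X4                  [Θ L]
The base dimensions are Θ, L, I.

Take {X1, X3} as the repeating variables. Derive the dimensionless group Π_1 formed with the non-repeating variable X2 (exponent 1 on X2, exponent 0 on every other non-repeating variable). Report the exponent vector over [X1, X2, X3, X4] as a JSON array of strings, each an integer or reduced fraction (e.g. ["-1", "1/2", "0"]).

["-1", "1", "0", "0"]

Exponent matrix [Θ,L,I] × [X1,X2,X3,X4]:
  Θ: [-1 -1 -1  1]
  L: [-1 -1  0  1]
  I: [ 0  0 -1  0]
Echelon form has 2 nonzero rows (pivots: X1,X3)
Repeat: X1,X3; free: X2,X4
RREF:
  r0: [   1    1    0   -1]
  r1: [   0    0    1    0]
  r2: [   0    0    0    0]
Fix exponent of X2 at 1, X4 at 0; solve each RREF row for its pivot's exponent:
  r0: exp(X1) + (1)·1 = 0 ⇒ exp(X1) = -1
  r1: exp(X3) + (0)·1 = 0 ⇒ exp(X3) = 0
Π_1 = X1^-1 · X2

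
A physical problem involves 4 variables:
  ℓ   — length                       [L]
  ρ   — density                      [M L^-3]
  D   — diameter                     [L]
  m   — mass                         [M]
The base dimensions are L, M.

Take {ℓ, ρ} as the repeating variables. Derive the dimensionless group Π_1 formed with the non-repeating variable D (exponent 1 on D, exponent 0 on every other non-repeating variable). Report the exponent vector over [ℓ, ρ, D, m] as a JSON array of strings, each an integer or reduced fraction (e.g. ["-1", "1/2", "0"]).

Exponent matrix [L,M] × [ℓ,ρ,D,m]:
  L: [ 1 -3  1  0]
  M: [ 0  1  0  1]
Row reduction gives pivot columns ℓ,ρ; rank = 2
Repeat: ℓ,ρ; free: D,m
RREF:
  r0: [   1    0    1    3]
  r1: [   0    1    0    1]
Fix exponent of D at 1, m at 0; solve each RREF row for its pivot's exponent:
  r0: exp(ℓ) + (1)·1 = 0 ⇒ exp(ℓ) = -1
  r1: exp(ρ) + (0)·1 = 0 ⇒ exp(ρ) = 0
Π_1 = ℓ^-1 · D

["-1", "0", "1", "0"]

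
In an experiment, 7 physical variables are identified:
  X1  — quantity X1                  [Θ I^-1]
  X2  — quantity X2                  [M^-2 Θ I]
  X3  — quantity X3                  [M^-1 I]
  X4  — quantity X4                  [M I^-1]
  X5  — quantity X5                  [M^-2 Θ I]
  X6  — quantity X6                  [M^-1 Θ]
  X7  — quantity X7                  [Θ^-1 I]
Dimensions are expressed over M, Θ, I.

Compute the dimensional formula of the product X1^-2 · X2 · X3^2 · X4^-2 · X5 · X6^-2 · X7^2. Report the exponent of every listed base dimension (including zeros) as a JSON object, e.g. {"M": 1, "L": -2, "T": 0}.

Exponent matrix [M,Θ,I] × [X1,X2,X3,X4,X5,X6,X7]:
  M: [ 0 -2 -1  1 -2 -1  0]
  Θ: [ 1  1  0  0  1  1 -1]
  I: [-1  1  1 -1  1  0  1]
  [M]: (-2)·0+(1)·-2+(2)·-1+(-2)·1+(1)·-2+(-2)·-1+(2)·0 = -6
  [Θ]: (-2)·1+(1)·1+(2)·0+(-2)·0+(1)·1+(-2)·1+(2)·-1 = -4
  [I]: (-2)·-1+(1)·1+(2)·1+(-2)·-1+(1)·1+(-2)·0+(2)·1 = 10
⇒ M^-6 Θ^-4 I^10

{"M": -6, "Θ": -4, "I": 10}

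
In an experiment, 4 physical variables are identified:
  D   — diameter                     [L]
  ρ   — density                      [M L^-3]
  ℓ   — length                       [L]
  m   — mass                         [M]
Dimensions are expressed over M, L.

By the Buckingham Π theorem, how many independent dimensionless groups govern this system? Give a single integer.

2

Dimensional matrix (M×L by D×ρ×ℓ×m):
  M: [ 0  1  0  1]
  L: [ 1 -3  1  0]
RREF → pivots at {D,ρ} ⇒ r = 2
n=4, r=2 ⇒ 2 dimensionless groups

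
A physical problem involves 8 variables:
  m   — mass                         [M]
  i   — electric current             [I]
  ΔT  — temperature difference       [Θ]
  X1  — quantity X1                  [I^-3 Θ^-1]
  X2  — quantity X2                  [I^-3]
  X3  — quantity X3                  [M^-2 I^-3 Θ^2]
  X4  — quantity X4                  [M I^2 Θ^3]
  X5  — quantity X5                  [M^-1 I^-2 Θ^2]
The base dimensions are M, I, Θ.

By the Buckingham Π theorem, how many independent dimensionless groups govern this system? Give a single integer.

5

Dimensional matrix (M×I×Θ by m×i×ΔT×X1×X2×X3×X4×X5):
  M: [ 1  0  0  0  0 -2  1 -1]
  I: [ 0  1  0 -3 -3 -3  2 -2]
  Θ: [ 0  0  1 -1  0  2  3  2]
Echelon form has 3 nonzero rows (pivots: m,i,ΔT)
n=8, r=3 ⇒ 5 dimensionless groups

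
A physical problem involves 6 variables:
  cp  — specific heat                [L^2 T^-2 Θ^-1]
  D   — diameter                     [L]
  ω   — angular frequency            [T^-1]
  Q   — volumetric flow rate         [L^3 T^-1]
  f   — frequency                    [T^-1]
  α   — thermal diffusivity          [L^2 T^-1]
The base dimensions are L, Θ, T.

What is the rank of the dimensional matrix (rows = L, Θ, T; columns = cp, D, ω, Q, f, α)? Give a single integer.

Write exponents as rows L,Θ,T / cols cp,D,ω,Q,f,α:
  L: [ 2  1  0  3  0  2]
  Θ: [-1  0  0  0  0  0]
  T: [-2  0 -1 -1 -1 -1]
RREF → pivots at {cp,D,ω} ⇒ r = 3

3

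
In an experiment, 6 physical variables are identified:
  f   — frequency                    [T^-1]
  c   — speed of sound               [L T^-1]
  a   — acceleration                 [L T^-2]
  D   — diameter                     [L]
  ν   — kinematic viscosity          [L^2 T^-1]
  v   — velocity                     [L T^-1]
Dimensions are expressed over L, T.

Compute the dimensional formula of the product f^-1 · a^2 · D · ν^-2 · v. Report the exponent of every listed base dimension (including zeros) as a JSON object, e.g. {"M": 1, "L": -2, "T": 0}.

Write exponents as rows L,T / cols f,c,a,D,ν,v:
  L: [ 0  1  1  1  2  1]
  T: [-1 -1 -2  0 -1 -1]
  [L]: (-1)·0+(2)·1+(1)·1+(-2)·2+(1)·1 = 0
  [T]: (-1)·-1+(2)·-2+(1)·0+(-2)·-1+(1)·-1 = -2
⇒ T^-2

{"L": 0, "T": -2}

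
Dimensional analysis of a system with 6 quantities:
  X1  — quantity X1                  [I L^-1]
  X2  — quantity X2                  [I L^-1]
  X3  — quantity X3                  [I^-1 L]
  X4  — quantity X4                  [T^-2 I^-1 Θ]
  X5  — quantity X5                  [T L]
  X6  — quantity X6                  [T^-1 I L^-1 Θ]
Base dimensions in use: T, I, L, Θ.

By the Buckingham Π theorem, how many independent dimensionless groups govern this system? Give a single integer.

3

Exponent matrix [T,I,L,Θ] × [X1,X2,X3,X4,X5,X6]:
  T: [ 0  0  0 -2  1 -1]
  I: [ 1  1 -1 -1  0  1]
  L: [-1 -1  1  0  1 -1]
  Θ: [ 0  0  0  1  0  1]
RREF → pivots at {X1,X4,X5} ⇒ r = 3
Π count = n − r = 6 − 3 = 3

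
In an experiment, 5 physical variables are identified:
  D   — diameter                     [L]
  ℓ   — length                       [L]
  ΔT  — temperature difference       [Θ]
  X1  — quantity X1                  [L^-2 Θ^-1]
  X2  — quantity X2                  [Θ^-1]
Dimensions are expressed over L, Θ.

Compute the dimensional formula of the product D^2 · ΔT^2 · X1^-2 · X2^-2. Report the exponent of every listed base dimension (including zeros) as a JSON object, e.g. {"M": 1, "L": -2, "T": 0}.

{"L": 6, "Θ": 6}

Dimensional matrix (L×Θ by D×ℓ×ΔT×X1×X2):
  L: [ 1  1  0 -2  0]
  Θ: [ 0  0  1 -1 -1]
  [L]: (2)·1+(2)·0+(-2)·-2+(-2)·0 = 6
  [Θ]: (2)·0+(2)·1+(-2)·-1+(-2)·-1 = 6
⇒ L^6 Θ^6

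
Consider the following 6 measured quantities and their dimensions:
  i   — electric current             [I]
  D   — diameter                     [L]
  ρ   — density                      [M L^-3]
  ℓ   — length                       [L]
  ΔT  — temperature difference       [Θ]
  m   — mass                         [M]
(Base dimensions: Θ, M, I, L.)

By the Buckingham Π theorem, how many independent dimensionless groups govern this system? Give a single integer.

Exponent matrix [Θ,M,I,L] × [i,D,ρ,ℓ,ΔT,m]:
  Θ: [ 0  0  0  0  1  0]
  M: [ 0  0  1  0  0  1]
  I: [ 1  0  0  0  0  0]
  L: [ 0  1 -3  1  0  0]
RREF → pivots at {i,D,ρ,ΔT} ⇒ r = 4
Π count = n − r = 6 − 4 = 2

2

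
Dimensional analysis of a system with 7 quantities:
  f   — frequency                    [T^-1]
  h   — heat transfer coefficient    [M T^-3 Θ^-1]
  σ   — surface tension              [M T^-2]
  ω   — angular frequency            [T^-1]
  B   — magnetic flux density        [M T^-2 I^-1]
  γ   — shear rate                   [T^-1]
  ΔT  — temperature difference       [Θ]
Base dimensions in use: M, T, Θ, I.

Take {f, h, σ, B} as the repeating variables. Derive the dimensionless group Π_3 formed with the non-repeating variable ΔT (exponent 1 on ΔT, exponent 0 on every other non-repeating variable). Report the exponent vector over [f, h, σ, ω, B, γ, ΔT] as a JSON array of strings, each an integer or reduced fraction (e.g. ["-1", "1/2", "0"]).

["-1", "1", "-1", "0", "0", "0", "1"]

Write exponents as rows M,T,Θ,I / cols f,h,σ,ω,B,γ,ΔT:
  M: [ 0  1  1  0  1  0  0]
  T: [-1 -3 -2 -1 -2 -1  0]
  Θ: [ 0 -1  0  0  0  0  1]
  I: [ 0  0  0  0 -1  0  0]
Row reduction gives pivot columns f,h,σ,B; rank = 4
Pivot set = {f,h,σ,B}, free = {ω,γ,ΔT}
RREF:
  r0: [   1    0    0    1    0    1    1]
  r1: [   0    1    0    0    0    0   -1]
  r2: [   0    0    1    0    0    0    1]
  r3: [   0    0    0    0    1    0    0]
Fix exponent of ΔT at 1, ω at 0, γ at 0; solve each RREF row for its pivot's exponent:
  r0: exp(f) + (1)·1 = 0 ⇒ exp(f) = -1
  r1: exp(h) + (-1)·1 = 0 ⇒ exp(h) = 1
  r2: exp(σ) + (1)·1 = 0 ⇒ exp(σ) = -1
  r3: exp(B) + (0)·1 = 0 ⇒ exp(B) = 0
Π_3 = f^-1 · h · σ^-1 · ΔT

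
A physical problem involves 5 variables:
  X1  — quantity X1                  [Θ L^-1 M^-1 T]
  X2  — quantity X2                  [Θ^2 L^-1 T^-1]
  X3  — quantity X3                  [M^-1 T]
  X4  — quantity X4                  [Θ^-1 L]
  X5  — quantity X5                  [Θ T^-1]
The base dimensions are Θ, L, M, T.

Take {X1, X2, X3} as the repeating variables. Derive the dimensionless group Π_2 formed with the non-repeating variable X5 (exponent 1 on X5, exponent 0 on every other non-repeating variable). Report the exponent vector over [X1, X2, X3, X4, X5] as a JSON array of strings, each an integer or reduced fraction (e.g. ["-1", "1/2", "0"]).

["1", "-1", "-1", "0", "1"]

Dimensional matrix (Θ×L×M×T by X1×X2×X3×X4×X5):
  Θ: [ 1  2  0 -1  1]
  L: [-1 -1  0  1  0]
  M: [-1  0 -1  0  0]
  T: [ 1 -1  1  0 -1]
RREF → pivots at {X1,X2,X3} ⇒ r = 3
Repeat: X1,X2,X3; free: X4,X5
RREF:
  r0: [   1    0    0   -1   -1]
  r1: [   0    1    0    0    1]
  r2: [   0    0    1    1    1]
  r3: [   0    0    0    0    0]
Fix exponent of X5 at 1, X4 at 0; solve each RREF row for its pivot's exponent:
  r0: exp(X1) + (-1)·1 = 0 ⇒ exp(X1) = 1
  r1: exp(X2) + (1)·1 = 0 ⇒ exp(X2) = -1
  r2: exp(X3) + (1)·1 = 0 ⇒ exp(X3) = -1
Π_2 = X1 · X2^-1 · X3^-1 · X5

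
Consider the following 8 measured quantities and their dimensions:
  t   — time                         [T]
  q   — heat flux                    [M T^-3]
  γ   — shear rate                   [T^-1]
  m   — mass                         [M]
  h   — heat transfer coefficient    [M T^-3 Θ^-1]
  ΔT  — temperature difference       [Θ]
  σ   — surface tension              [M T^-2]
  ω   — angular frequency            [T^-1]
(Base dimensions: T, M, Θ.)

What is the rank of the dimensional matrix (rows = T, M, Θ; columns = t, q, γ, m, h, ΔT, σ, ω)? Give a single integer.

Dimensional matrix (T×M×Θ by t×q×γ×m×h×ΔT×σ×ω):
  T: [ 1 -3 -1  0 -3  0 -2 -1]
  M: [ 0  1  0  1  1  0  1  0]
  Θ: [ 0  0  0  0 -1  1  0  0]
Row reduction gives pivot columns t,q,h; rank = 3

3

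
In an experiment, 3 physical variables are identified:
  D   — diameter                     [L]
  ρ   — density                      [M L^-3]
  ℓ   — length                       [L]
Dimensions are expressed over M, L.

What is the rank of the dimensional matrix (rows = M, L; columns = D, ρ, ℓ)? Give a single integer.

2

Write exponents as rows M,L / cols D,ρ,ℓ:
  M: [ 0  1  0]
  L: [ 1 -3  1]
Row reduction gives pivot columns D,ρ; rank = 2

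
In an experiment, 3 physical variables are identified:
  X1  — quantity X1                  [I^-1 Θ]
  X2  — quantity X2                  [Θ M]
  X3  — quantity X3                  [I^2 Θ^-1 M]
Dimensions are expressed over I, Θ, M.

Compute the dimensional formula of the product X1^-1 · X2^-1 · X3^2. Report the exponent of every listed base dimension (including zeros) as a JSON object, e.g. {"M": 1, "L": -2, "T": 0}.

{"I": 5, "Θ": -4, "M": 1}

Dimensional matrix (I×Θ×M by X1×X2×X3):
  I: [-1  0  2]
  Θ: [ 1  1 -1]
  M: [ 0  1  1]
  [I]: (-1)·-1+(-1)·0+(2)·2 = 5
  [Θ]: (-1)·1+(-1)·1+(2)·-1 = -4
  [M]: (-1)·0+(-1)·1+(2)·1 = 1
⇒ I^5 Θ^-4 M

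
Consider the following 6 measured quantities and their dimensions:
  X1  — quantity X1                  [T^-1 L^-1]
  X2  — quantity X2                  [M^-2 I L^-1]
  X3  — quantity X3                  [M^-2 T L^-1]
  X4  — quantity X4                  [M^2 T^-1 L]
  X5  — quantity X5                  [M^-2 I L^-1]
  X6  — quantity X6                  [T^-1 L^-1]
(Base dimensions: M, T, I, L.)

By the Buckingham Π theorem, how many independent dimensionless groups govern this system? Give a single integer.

3

Exponent matrix [M,T,I,L] × [X1,X2,X3,X4,X5,X6]:
  M: [ 0 -2 -2  2 -2  0]
  T: [-1  0  1 -1  0 -1]
  I: [ 0  1  0  0  1  0]
  L: [-1 -1 -1  1 -1 -1]
Row reduction gives pivot columns X1,X2,X3; rank = 3
6 vars − rank 3 = 3 Π groups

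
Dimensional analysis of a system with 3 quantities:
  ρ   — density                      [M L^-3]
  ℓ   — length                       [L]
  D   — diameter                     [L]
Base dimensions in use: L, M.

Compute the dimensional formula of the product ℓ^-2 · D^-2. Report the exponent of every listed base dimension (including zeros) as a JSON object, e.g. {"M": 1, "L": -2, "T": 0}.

Write exponents as rows L,M / cols ρ,ℓ,D:
  L: [-3  1  1]
  M: [ 1  0  0]
  [L]: (-2)·1+(-2)·1 = -4
  [M]: (-2)·0+(-2)·0 = 0
⇒ L^-4

{"L": -4, "M": 0}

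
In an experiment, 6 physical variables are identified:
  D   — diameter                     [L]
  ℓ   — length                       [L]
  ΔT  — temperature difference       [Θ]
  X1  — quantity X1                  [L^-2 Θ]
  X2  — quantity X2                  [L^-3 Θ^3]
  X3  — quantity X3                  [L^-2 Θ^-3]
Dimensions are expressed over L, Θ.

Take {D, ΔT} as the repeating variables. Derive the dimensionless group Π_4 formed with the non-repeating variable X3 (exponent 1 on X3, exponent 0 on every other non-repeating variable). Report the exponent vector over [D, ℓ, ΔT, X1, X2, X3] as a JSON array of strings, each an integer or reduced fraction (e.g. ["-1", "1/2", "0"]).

["2", "0", "3", "0", "0", "1"]

Dimensional matrix (L×Θ by D×ℓ×ΔT×X1×X2×X3):
  L: [ 1  1  0 -2 -3 -2]
  Θ: [ 0  0  1  1  3 -3]
Row reduction gives pivot columns D,ΔT; rank = 2
Pivot set = {D,ΔT}, free = {ℓ,X1,X2,X3}
RREF:
  r0: [   1    1    0   -2   -3   -2]
  r1: [   0    0    1    1    3   -3]
Fix exponent of X3 at 1, ℓ at 0, X1 at 0, X2 at 0; solve each RREF row for its pivot's exponent:
  r0: exp(D) + (-2)·1 = 0 ⇒ exp(D) = 2
  r1: exp(ΔT) + (-3)·1 = 0 ⇒ exp(ΔT) = 3
Π_4 = D^2 · ΔT^3 · X3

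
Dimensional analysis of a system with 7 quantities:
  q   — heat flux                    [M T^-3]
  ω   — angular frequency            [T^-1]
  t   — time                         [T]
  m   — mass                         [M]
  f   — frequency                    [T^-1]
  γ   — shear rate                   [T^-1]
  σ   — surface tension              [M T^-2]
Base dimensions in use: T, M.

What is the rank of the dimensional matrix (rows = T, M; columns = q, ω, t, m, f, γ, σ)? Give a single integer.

2

Dimensional matrix (T×M by q×ω×t×m×f×γ×σ):
  T: [-3 -1  1  0 -1 -1 -2]
  M: [ 1  0  0  1  0  0  1]
Echelon form has 2 nonzero rows (pivots: q,ω)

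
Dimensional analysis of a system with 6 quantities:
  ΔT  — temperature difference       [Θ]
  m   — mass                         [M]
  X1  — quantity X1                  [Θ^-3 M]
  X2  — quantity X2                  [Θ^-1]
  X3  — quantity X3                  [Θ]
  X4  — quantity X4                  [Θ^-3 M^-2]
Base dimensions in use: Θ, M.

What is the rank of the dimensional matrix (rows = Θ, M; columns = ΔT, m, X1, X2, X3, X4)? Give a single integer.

Dimensional matrix (Θ×M by ΔT×m×X1×X2×X3×X4):
  Θ: [ 1  0 -3 -1  1 -3]
  M: [ 0  1  1  0  0 -2]
Row reduction gives pivot columns ΔT,m; rank = 2

2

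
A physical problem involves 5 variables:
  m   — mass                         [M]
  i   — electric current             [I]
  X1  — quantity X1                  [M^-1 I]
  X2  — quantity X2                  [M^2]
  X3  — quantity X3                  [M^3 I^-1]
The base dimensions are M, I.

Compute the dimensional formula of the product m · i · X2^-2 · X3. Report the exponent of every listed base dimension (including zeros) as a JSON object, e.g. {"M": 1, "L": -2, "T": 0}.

Dimensional matrix (M×I by m×i×X1×X2×X3):
  M: [ 1  0 -1  2  3]
  I: [ 0  1  1  0 -1]
  [M]: (1)·1+(1)·0+(-2)·2+(1)·3 = 0
  [I]: (1)·0+(1)·1+(-2)·0+(1)·-1 = 0
⇒ 1 (dimensionless)

{"M": 0, "I": 0}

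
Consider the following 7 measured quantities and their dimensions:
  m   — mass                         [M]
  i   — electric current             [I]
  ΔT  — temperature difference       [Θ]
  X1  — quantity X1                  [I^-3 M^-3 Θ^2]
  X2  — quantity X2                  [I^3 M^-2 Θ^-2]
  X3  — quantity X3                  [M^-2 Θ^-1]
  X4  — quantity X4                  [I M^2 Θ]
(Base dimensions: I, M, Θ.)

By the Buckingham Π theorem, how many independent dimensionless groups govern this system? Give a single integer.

Write exponents as rows I,M,Θ / cols m,i,ΔT,X1,X2,X3,X4:
  I: [ 0  1  0 -3  3  0  1]
  M: [ 1  0  0 -3 -2 -2  2]
  Θ: [ 0  0  1  2 -2 -1  1]
RREF → pivots at {m,i,ΔT} ⇒ r = 3
7 vars − rank 3 = 4 Π groups

4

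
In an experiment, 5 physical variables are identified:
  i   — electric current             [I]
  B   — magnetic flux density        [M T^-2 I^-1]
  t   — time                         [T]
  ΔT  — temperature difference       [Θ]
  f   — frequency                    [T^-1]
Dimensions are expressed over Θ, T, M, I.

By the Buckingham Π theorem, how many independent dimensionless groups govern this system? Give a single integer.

1

Exponent matrix [Θ,T,M,I] × [i,B,t,ΔT,f]:
  Θ: [ 0  0  0  1  0]
  T: [ 0 -2  1  0 -1]
  M: [ 0  1  0  0  0]
  I: [ 1 -1  0  0  0]
RREF → pivots at {i,B,t,ΔT} ⇒ r = 4
n=5, r=4 ⇒ 1 dimensionless group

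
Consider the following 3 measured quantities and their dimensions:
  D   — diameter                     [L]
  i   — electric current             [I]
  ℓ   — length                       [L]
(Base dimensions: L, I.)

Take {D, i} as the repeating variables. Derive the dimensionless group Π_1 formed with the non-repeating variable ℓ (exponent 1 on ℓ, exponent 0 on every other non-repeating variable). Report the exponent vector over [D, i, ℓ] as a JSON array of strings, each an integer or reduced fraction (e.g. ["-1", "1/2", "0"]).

Write exponents as rows L,I / cols D,i,ℓ:
  L: [ 1  0  1]
  I: [ 0  1  0]
Row reduction gives pivot columns D,i; rank = 2
Pivot set = {D,i}, free = {ℓ}
RREF:
  r0: [   1    0    1]
  r1: [   0    1    0]
Fix exponent of ℓ at 1; solve each RREF row for its pivot's exponent:
  r0: exp(D) + (1)·1 = 0 ⇒ exp(D) = -1
  r1: exp(i) + (0)·1 = 0 ⇒ exp(i) = 0
Π_1 = D^-1 · ℓ

["-1", "0", "1"]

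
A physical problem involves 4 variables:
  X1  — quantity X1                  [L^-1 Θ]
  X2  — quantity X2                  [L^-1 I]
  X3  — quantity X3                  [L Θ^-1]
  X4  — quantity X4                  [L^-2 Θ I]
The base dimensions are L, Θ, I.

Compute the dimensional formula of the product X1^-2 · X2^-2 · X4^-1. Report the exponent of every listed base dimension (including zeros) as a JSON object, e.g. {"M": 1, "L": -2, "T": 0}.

{"L": 6, "Θ": -3, "I": -3}

Write exponents as rows L,Θ,I / cols X1,X2,X3,X4:
  L: [-1 -1  1 -2]
  Θ: [ 1  0 -1  1]
  I: [ 0  1  0  1]
  [L]: (-2)·-1+(-2)·-1+(-1)·-2 = 6
  [Θ]: (-2)·1+(-2)·0+(-1)·1 = -3
  [I]: (-2)·0+(-2)·1+(-1)·1 = -3
⇒ L^6 Θ^-3 I^-3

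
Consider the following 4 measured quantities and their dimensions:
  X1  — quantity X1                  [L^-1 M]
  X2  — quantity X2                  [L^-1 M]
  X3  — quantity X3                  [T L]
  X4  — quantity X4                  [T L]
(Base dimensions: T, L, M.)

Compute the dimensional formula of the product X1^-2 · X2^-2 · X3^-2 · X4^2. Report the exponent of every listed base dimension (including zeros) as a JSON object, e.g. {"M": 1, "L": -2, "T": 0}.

Exponent matrix [T,L,M] × [X1,X2,X3,X4]:
  T: [ 0  0  1  1]
  L: [-1 -1  1  1]
  M: [ 1  1  0  0]
  [T]: (-2)·0+(-2)·0+(-2)·1+(2)·1 = 0
  [L]: (-2)·-1+(-2)·-1+(-2)·1+(2)·1 = 4
  [M]: (-2)·1+(-2)·1+(-2)·0+(2)·0 = -4
⇒ L^4 M^-4

{"T": 0, "L": 4, "M": -4}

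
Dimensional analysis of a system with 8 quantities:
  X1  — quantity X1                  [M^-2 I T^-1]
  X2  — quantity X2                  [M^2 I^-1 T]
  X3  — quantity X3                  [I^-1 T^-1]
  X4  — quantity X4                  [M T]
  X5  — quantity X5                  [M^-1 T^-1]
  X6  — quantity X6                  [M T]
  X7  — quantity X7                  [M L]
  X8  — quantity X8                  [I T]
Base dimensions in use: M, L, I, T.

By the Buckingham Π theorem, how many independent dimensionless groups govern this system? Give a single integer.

Dimensional matrix (M×L×I×T by X1×X2×X3×X4×X5×X6×X7×X8):
  M: [-2  2  0  1 -1  1  1  0]
  L: [ 0  0  0  0  0  0  1  0]
  I: [ 1 -1 -1  0  0  0  0  1]
  T: [-1  1 -1  1 -1  1  0  1]
RREF → pivots at {X1,X3,X7} ⇒ r = 3
Π count = n − r = 8 − 3 = 5

5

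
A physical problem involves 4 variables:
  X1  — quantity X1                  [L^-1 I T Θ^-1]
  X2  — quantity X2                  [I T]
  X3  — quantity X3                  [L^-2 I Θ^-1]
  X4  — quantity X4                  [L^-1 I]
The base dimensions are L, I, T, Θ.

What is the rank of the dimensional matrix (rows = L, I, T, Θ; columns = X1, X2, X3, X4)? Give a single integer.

Write exponents as rows L,I,T,Θ / cols X1,X2,X3,X4:
  L: [-1  0 -2 -1]
  I: [ 1  1  1  1]
  T: [ 1  1  0  0]
  Θ: [-1  0 -1  0]
RREF → pivots at {X1,X2,X3} ⇒ r = 3

3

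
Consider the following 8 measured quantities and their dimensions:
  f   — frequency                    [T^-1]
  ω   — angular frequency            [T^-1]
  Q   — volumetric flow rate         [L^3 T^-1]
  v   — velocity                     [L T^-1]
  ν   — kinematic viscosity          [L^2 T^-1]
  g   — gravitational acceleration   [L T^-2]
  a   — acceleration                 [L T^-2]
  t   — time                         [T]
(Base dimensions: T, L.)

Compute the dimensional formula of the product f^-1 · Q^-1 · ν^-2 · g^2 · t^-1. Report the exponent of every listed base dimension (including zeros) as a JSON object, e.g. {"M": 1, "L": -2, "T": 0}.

Write exponents as rows T,L / cols f,ω,Q,v,ν,g,a,t:
  T: [-1 -1 -1 -1 -1 -2 -2  1]
  L: [ 0  0  3  1  2  1  1  0]
  [T]: (-1)·-1+(-1)·-1+(-2)·-1+(2)·-2+(-1)·1 = -1
  [L]: (-1)·0+(-1)·3+(-2)·2+(2)·1+(-1)·0 = -5
⇒ T^-1 L^-5

{"T": -1, "L": -5}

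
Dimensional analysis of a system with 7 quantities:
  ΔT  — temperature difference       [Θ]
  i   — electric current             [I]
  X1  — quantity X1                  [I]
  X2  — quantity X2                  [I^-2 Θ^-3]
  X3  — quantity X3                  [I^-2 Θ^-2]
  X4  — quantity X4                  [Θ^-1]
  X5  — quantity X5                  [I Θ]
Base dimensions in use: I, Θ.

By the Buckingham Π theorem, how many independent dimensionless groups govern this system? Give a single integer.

5

Dimensional matrix (I×Θ by ΔT×i×X1×X2×X3×X4×X5):
  I: [ 0  1  1 -2 -2  0  1]
  Θ: [ 1  0  0 -3 -2 -1  1]
Row reduction gives pivot columns ΔT,i; rank = 2
Π count = n − r = 7 − 2 = 5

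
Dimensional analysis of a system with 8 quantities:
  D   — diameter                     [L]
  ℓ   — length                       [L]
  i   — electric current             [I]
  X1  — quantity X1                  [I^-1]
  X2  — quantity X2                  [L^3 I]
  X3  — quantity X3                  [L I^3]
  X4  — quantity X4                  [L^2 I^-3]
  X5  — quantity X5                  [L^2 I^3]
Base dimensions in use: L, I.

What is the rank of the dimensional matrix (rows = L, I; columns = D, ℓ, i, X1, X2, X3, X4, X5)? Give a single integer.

2

Dimensional matrix (L×I by D×ℓ×i×X1×X2×X3×X4×X5):
  L: [ 1  1  0  0  3  1  2  2]
  I: [ 0  0  1 -1  1  3 -3  3]
RREF → pivots at {D,i} ⇒ r = 2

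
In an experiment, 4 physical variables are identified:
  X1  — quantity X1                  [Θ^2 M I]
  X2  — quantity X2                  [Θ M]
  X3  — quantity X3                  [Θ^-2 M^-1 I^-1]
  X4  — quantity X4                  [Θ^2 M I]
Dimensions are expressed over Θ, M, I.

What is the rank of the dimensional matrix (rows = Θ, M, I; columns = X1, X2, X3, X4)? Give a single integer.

Dimensional matrix (Θ×M×I by X1×X2×X3×X4):
  Θ: [ 2  1 -2  2]
  M: [ 1  1 -1  1]
  I: [ 1  0 -1  1]
Echelon form has 2 nonzero rows (pivots: X1,X2)

2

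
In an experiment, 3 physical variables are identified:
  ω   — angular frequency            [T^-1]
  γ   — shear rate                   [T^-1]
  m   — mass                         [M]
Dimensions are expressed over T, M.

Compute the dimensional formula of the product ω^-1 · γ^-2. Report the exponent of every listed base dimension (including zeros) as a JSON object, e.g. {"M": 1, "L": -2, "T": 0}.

{"T": 3, "M": 0}

Write exponents as rows T,M / cols ω,γ,m:
  T: [-1 -1  0]
  M: [ 0  0  1]
  [T]: (-1)·-1+(-2)·-1 = 3
  [M]: (-1)·0+(-2)·0 = 0
⇒ T^3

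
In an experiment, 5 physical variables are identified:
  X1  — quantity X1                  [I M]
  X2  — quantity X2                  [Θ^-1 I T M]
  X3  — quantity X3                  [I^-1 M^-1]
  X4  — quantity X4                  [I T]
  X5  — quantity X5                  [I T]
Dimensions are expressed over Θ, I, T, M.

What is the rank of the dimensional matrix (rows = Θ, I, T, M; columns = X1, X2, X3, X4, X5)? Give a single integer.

Write exponents as rows Θ,I,T,M / cols X1,X2,X3,X4,X5:
  Θ: [ 0 -1  0  0  0]
  I: [ 1  1 -1  1  1]
  T: [ 0  1  0  1  1]
  M: [ 1  1 -1  0  0]
Row reduction gives pivot columns X1,X2,X4; rank = 3

3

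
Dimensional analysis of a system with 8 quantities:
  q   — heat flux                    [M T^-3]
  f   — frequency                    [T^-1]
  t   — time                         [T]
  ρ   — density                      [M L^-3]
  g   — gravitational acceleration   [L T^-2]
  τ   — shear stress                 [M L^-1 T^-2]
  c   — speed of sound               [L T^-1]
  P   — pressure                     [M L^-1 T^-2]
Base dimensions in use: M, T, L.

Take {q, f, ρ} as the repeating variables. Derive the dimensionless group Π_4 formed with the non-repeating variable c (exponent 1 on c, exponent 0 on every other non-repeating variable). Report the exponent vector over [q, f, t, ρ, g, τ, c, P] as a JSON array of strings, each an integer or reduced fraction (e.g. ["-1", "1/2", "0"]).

["-1/3", "0", "0", "1/3", "0", "0", "1", "0"]

Dimensional matrix (M×T×L by q×f×t×ρ×g×τ×c×P):
  M: [ 1  0  0  1  0  1  0  1]
  T: [-3 -1  1  0 -2 -2 -1 -2]
  L: [ 0  0  0 -3  1 -1  1 -1]
RREF → pivots at {q,f,ρ} ⇒ r = 3
Repeat: q,f,ρ; free: t,g,τ,c,P
RREF:
  r0: [   1    0    0    0  1/3  2/3  1/3  2/3]
  r1: [   0    1   -1    0    1    0    0    0]
  r2: [   0    0    0    1 -1/3  1/3 -1/3  1/3]
Fix exponent of c at 1, t at 0, g at 0, τ at 0, P at 0; solve each RREF row for its pivot's exponent:
  r0: exp(q) + (1/3)·1 = 0 ⇒ exp(q) = -1/3
  r1: exp(f) + (0)·1 = 0 ⇒ exp(f) = 0
  r2: exp(ρ) + (-1/3)·1 = 0 ⇒ exp(ρ) = 1/3
Π_4 = q^(-1/3) · ρ^(1/3) · c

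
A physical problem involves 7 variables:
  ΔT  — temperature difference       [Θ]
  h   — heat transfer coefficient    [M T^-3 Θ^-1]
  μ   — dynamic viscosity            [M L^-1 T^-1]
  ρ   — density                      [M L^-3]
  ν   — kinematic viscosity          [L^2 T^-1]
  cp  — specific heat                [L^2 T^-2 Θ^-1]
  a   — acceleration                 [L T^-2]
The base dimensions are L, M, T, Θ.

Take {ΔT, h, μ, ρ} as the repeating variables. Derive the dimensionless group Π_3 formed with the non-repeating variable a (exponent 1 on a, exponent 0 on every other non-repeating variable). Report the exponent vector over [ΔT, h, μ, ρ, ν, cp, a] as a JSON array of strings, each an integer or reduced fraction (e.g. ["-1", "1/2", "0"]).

Write exponents as rows L,M,T,Θ / cols ΔT,h,μ,ρ,ν,cp,a:
  L: [ 0  0 -1 -3  2  2  1]
  M: [ 0  1  1  1  0  0  0]
  T: [ 0 -3 -1  0 -1 -2 -2]
  Θ: [ 1 -1  0  0  0 -1  0]
RREF → pivots at {ΔT,h,μ,ρ} ⇒ r = 4
Repeat: ΔT,h,μ,ρ; free: ν,cp,a
RREF:
  r0: [   1    0    0    0    0 -1/3    1]
  r1: [   0    1    0    0    0  2/3    1]
  r2: [   0    0    1    0    1    0   -1]
  r3: [   0    0    0    1   -1 -2/3    0]
Fix exponent of a at 1, ν at 0, cp at 0; solve each RREF row for its pivot's exponent:
  r0: exp(ΔT) + (1)·1 = 0 ⇒ exp(ΔT) = -1
  r1: exp(h) + (1)·1 = 0 ⇒ exp(h) = -1
  r2: exp(μ) + (-1)·1 = 0 ⇒ exp(μ) = 1
  r3: exp(ρ) + (0)·1 = 0 ⇒ exp(ρ) = 0
Π_3 = ΔT^-1 · h^-1 · μ · a

["-1", "-1", "1", "0", "0", "0", "1"]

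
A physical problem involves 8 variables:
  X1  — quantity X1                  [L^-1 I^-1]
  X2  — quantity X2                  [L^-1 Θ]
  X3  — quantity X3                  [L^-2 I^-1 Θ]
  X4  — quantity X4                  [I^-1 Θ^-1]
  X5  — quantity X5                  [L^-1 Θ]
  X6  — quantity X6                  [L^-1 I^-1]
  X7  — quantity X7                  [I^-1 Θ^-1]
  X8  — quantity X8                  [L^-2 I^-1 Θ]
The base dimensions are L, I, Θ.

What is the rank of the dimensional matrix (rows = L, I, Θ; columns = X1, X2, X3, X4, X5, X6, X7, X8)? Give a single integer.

Write exponents as rows L,I,Θ / cols X1,X2,X3,X4,X5,X6,X7,X8:
  L: [-1 -1 -2  0 -1 -1  0 -2]
  I: [-1  0 -1 -1  0 -1 -1 -1]
  Θ: [ 0  1  1 -1  1  0 -1  1]
RREF → pivots at {X1,X2} ⇒ r = 2

2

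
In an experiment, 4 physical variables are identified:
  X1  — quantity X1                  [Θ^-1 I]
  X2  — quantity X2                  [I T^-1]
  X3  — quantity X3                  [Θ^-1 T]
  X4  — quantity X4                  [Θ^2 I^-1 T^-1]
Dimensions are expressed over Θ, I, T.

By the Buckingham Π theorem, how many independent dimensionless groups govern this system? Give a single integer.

2

Write exponents as rows Θ,I,T / cols X1,X2,X3,X4:
  Θ: [-1  0 -1  2]
  I: [ 1  1  0 -1]
  T: [ 0 -1  1 -1]
RREF → pivots at {X1,X2} ⇒ r = 2
4 vars − rank 2 = 2 Π groups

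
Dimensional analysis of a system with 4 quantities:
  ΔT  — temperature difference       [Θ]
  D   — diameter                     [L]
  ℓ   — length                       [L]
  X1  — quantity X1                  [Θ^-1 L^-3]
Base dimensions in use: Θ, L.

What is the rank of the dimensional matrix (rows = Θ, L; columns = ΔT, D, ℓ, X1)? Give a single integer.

Write exponents as rows Θ,L / cols ΔT,D,ℓ,X1:
  Θ: [ 1  0  0 -1]
  L: [ 0  1  1 -3]
RREF → pivots at {ΔT,D} ⇒ r = 2

2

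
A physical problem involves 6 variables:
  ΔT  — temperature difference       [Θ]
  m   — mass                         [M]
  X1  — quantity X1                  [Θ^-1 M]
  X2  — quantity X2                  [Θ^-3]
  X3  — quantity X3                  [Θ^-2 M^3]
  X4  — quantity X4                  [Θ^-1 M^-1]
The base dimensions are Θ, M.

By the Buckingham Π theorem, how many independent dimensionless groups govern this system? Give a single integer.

4

Dimensional matrix (Θ×M by ΔT×m×X1×X2×X3×X4):
  Θ: [ 1  0 -1 -3 -2 -1]
  M: [ 0  1  1  0  3 -1]
Echelon form has 2 nonzero rows (pivots: ΔT,m)
6 vars − rank 2 = 4 Π groups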